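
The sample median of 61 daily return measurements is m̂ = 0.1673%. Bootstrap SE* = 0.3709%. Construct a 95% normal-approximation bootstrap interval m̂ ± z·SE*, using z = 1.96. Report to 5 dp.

(-0.55966, 0.89426)

Margin = 1.96 × 0.3709 = 0.726964
Interval: 0.1673 ± 0.726964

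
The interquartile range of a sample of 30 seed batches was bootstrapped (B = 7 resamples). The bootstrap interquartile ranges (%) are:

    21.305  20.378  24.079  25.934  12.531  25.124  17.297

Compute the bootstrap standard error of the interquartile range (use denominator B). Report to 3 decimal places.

Bootstrap SE is the standard deviation of the 7 replicate interquartile ranges.
Mean of replicates: (21.305 + 20.378 + 24.079 + 25.934 + 12.531 + 25.124 + 17.297) / 7 = 146.6480 / 7 = 20.9497
Sum of squared deviations: (+0.3553)² + (−0.5717)² + (+3.1293)² + (+4.9843)² + (−8.4187)² + (+4.1743)² + (−3.6527)² = 136.7304
Variance = 136.7304 / 7 = 19.5329
SE* = √19.5329

SE* = 4.420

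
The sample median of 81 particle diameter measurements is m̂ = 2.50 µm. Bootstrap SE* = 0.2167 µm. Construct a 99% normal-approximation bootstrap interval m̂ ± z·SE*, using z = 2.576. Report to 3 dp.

(1.942, 3.058)

Margin = 2.576 × 0.2167 = 0.5582
Interval: 2.50 ± 0.5582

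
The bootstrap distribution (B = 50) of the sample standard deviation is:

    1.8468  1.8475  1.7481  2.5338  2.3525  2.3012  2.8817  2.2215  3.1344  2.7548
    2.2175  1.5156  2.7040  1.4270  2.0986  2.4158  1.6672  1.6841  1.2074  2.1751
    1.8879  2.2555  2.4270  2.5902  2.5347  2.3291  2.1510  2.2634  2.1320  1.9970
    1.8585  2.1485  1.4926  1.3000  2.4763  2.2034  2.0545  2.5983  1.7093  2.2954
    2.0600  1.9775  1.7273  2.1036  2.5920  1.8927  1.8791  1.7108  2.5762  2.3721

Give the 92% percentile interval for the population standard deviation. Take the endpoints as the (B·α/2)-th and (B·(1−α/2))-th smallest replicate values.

(1.3000, 2.7548)

Sorted replicates: 1.2074, 1.3000, 1.4270, 1.4926, 1.5156, 1.6672, 1.6841, 1.7093, 1.7108, 1.7273, 1.7481, 1.8468, 1.8475, 1.8585, 1.8791, 1.8879, 1.8927, 1.9775, 1.9970, 2.0545, 2.0600, 2.0986, 2.1036, 2.1320, 2.1485, 2.1510, 2.1751, 2.2034, 2.2175, 2.2215, 2.2555, 2.2634, 2.2954, 2.3012, 2.3291, 2.3525, 2.3721, 2.4158, 2.4270, 2.4763, 2.5338, 2.5347, 2.5762, 2.5902, 2.5920, 2.5983, 2.7040, 2.7548, 2.8817, 3.1344
α = 0.08; lower rank = 50 × 0.040 = 2; upper rank = 50 × 0.960 = 48.
The 2nd smallest replicate is 1.3000; the 48th is 2.7548.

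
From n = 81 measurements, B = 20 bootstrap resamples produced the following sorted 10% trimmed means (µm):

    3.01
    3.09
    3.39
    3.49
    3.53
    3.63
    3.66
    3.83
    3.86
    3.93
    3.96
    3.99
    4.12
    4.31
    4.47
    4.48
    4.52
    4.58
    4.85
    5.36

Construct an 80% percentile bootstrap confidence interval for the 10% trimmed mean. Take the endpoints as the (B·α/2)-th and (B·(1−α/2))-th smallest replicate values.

α = 0.20; lower rank = 20 × 0.100 = 2; upper rank = 20 × 0.900 = 18.
The 2nd smallest replicate is 3.09; the 18th is 4.58.

(3.09, 4.58)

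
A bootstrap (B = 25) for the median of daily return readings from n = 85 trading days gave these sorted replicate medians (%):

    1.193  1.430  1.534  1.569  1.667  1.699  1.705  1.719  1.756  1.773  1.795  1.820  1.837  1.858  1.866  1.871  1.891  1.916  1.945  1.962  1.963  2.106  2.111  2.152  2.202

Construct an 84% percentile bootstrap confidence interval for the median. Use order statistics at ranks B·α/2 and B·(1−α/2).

α = 0.16; lower rank = 25 × 0.080 = 2; upper rank = 25 × 0.920 = 23.
The 2nd smallest replicate is 1.430; the 23rd is 2.111.

(1.430, 2.111)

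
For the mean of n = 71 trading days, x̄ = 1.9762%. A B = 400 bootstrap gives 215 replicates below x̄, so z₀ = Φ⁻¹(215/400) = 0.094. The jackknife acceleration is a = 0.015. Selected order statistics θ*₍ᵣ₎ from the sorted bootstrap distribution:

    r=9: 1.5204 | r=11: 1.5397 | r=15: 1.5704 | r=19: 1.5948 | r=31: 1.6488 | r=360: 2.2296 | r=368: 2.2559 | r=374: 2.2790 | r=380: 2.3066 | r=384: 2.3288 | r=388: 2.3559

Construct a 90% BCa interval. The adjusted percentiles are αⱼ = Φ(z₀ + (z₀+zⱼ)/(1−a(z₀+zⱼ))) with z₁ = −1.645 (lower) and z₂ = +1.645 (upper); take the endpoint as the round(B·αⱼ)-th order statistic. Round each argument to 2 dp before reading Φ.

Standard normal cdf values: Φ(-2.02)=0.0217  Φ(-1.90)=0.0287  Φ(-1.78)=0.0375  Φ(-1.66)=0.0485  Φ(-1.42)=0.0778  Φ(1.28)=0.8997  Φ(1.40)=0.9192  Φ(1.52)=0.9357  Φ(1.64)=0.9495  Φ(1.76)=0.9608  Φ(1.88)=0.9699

Lower: z₀ + z₁ = 0.094 + (-1.645) = -1.551; 1 − a(z₀+z₁) = 1 − (0.015)(-1.551) = 1.0233; argument = 0.094 + (-1.551)/1.0233 = -1.4217 → -1.42.
α₁ = Φ(-1.42) = 0.0778; rank = round(400 × 0.0778) = 31; θ*₍31₎ = 1.6488.
Upper: z₀ + z₂ = 1.739; 1 − a(z₀+z₂) = 0.9739; argument = 1.8796 → 1.88; α₂ = 0.9699; rank = 388; θ*₍388₎ = 2.3559.

(1.6488, 2.3559)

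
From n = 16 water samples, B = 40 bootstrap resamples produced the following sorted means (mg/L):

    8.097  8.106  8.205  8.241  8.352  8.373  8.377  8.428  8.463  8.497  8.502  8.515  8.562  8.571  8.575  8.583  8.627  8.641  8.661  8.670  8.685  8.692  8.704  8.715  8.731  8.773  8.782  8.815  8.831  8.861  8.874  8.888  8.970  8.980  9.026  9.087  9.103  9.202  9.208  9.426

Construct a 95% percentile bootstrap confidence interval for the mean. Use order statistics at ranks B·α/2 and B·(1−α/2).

(8.097, 9.208)

α = 0.05; lower rank = 40 × 0.025 = 1; upper rank = 40 × 0.975 = 39.
The 1st smallest replicate is 8.097; the 39th is 9.208.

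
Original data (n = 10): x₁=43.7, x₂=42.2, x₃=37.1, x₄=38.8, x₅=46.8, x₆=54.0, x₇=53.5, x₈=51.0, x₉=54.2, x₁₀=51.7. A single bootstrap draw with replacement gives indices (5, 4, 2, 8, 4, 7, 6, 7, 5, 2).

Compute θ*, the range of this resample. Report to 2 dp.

θ* = 15.20

Resample values: 46.8, 38.8, 42.2, 51.0, 38.8, 53.5, 54.0, 53.5, 46.8, 42.2.
Range = 54.0 − 38.8 = 15.20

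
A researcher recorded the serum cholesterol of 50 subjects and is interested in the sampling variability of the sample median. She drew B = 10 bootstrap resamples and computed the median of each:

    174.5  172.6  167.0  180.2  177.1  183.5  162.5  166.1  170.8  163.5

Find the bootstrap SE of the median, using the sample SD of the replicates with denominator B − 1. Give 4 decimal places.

Bootstrap SE is the standard deviation of the 10 replicate medians.
Mean of replicates: (174.5 + 172.6 + 167.0 + 180.2 + 177.1 + 183.5 + 162.5 + 166.1 + 170.8 + 163.5) / 10 = 1717.80000 / 10 = 171.78000
Sum of squared deviations: (+2.72000)² + (+0.82000)² + (−4.78000)² + (+8.42000)² + (+5.32000)² + (+11.72000)² + (−9.28000)² + (−5.68000)² + (−0.98000)² + (−8.28000)² = 455.37600
Variance = 455.37600 / 9 = 50.59733
SE* = √50.59733

SE* = 7.1132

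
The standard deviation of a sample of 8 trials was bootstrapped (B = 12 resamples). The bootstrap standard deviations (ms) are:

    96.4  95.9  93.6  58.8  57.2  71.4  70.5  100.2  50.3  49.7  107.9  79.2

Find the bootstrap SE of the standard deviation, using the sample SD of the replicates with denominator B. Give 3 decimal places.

SE* = 19.912

Bootstrap SE is the standard deviation of the 12 replicate standard deviations.
Mean of replicates: (96.4 + 95.9 + 93.6 + 58.8 + 57.2 + 71.4 + 70.5 + 100.2 + 50.3 + 49.7 + 107.9 + 79.2) / 12 = 931.1000 / 12 = 77.5917
Sum of squared deviations: (+18.8083)² + (+18.3083)² + (+16.0083)² + (−18.7917)² + (−20.3917)² + (−6.1917)² + (−7.0917)² + (+22.6083)² + (−27.2917)² + (−27.8917)² + (+30.3083)² + (+1.6083)² = 4757.8892
Variance = 4757.8892 / 12 = 396.4908
SE* = √396.4908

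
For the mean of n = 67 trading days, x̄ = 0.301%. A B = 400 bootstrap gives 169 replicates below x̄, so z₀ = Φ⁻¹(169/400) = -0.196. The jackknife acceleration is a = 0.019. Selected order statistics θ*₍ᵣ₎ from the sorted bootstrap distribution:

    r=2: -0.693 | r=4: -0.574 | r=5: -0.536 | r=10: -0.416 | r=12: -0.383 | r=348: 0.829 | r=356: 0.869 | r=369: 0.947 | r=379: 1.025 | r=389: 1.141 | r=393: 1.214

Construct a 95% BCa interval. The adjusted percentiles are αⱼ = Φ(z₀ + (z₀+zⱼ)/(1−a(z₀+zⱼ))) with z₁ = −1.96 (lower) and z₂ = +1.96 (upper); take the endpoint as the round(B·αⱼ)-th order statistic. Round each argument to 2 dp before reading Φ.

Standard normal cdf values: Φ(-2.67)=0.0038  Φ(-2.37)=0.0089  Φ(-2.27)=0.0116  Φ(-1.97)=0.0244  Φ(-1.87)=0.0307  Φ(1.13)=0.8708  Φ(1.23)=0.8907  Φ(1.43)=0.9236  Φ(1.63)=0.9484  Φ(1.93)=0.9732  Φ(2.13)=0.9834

Lower: z₀ + z₁ = -0.196 + (-1.960) = -2.156; 1 − a(z₀+z₁) = 1 − (0.019)(-2.156) = 1.0410; argument = -0.196 + (-2.156)/1.0410 = -2.2672 → -2.27.
α₁ = Φ(-2.27) = 0.0116; rank = round(400 × 0.0116) = 5; θ*₍5₎ = -0.536.
Upper: z₀ + z₂ = 1.764; 1 − a(z₀+z₂) = 0.9665; argument = 1.6292 → 1.63; α₂ = 0.9484; rank = 379; θ*₍379₎ = 1.025.

(-0.536, 1.025)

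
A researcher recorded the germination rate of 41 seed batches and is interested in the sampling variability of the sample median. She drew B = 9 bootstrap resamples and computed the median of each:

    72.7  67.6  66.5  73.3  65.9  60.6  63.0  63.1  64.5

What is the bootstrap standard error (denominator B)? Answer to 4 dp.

SE* = 4.0645

Bootstrap SE is the standard deviation of the 9 replicate medians.
Mean of replicates: (72.7 + 67.6 + 66.5 + 73.3 + 65.9 + 60.6 + 63.0 + 63.1 + 64.5) / 9 = 597.20000 / 9 = 66.35556
Sum of squared deviations: (+6.34444)² + (+1.24444)² + (+0.14444)² + (+6.94444)² + (−0.45556)² + (−5.75556)² + (−3.35556)² + (−3.25556)² + (−1.85556)² = 148.68222
Variance = 148.68222 / 9 = 16.52025
SE* = √16.52025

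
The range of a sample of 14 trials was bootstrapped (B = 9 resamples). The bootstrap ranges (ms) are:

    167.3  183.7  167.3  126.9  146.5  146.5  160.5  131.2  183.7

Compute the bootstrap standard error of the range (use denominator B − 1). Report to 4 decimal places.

Bootstrap SE is the standard deviation of the 9 replicate ranges.
Mean of replicates: (167.3 + 183.7 + 167.3 + 126.9 + 146.5 + 146.5 + 160.5 + 131.2 + 183.7) / 9 = 1413.60000 / 9 = 157.06667
Sum of squared deviations: (+10.23333)² + (+26.63333)² + (+10.23333)² + (−30.16667)² + (−10.56667)² + (−10.56667)² + (+3.43333)² + (−25.86667)² + (+26.63333)² = 3442.32000
Variance = 3442.32000 / 8 = 430.29000
SE* = √430.29000

SE* = 20.7434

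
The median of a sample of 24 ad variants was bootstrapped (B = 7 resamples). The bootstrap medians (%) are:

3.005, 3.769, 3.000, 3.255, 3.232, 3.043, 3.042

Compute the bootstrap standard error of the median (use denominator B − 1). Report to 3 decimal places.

Bootstrap SE is the standard deviation of the 7 replicate medians.
Mean of replicates: (3.005 + 3.769 + 3.000 + 3.255 + 3.232 + 3.043 + 3.042) / 7 = 22.3460 / 7 = 3.1923
Sum of squared deviations: (−0.1873)² + (+0.5767)² + (−0.1923)² + (+0.0627)² + (+0.0397)² + (−0.1493)² + (−0.1503)² = 0.4550
Variance = 0.4550 / 6 = 0.0758
SE* = √0.0758

SE* = 0.275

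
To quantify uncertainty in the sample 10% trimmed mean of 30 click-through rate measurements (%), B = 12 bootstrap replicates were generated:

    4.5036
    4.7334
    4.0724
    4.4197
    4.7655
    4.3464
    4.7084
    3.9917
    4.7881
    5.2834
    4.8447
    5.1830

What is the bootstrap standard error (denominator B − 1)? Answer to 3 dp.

SE* = 0.393

Bootstrap SE is the standard deviation of the 12 replicate 10% trimmed means.
Mean of replicates: (4.5036 + 4.7334 + 4.0724 + 4.4197 + 4.7655 + 4.3464 + 4.7084 + 3.9917 + 4.7881 + 5.2834 + 4.8447 + 5.1830) / 12 = 55.64030 / 12 = 4.63669
Sum of squared deviations: (−0.13309)² + (+0.09671)² + (−0.56429)² + (−0.21699)² + (+0.12881)² + (−0.29029)² + (+0.07171)² + (−0.64499)² + (+0.15141)² + (+0.64671)² + (+0.20801)² + (+0.54631)² = 1.69747
Variance = 1.69747 / 11 = 0.15432
SE* = √0.15432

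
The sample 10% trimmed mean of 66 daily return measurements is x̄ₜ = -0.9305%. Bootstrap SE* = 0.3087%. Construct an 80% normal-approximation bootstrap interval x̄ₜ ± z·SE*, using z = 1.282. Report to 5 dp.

Margin = 1.282 × 0.3087 = 0.395753
Interval: -0.9305 ± 0.395753

(-1.32625, -0.53475)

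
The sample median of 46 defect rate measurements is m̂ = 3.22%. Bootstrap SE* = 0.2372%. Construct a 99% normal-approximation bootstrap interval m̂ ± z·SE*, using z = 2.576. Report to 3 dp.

(2.609, 3.831)

Margin = 2.576 × 0.2372 = 0.6110
Interval: 3.22 ± 0.6110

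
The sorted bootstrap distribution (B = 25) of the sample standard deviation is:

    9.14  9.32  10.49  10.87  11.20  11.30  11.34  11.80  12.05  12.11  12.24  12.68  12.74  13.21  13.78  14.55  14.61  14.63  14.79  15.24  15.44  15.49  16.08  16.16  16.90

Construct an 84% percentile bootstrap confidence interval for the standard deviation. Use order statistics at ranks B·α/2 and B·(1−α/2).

(9.32, 16.08)

α = 0.16; lower rank = 25 × 0.080 = 2; upper rank = 25 × 0.920 = 23.
The 2nd smallest replicate is 9.32; the 23rd is 16.08.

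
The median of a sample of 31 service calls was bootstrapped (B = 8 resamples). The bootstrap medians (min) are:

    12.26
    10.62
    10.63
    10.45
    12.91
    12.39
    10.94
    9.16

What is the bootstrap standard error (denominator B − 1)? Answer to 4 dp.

SE* = 1.2484

Bootstrap SE is the standard deviation of the 8 replicate medians.
Mean of replicates: (12.26 + 10.62 + 10.63 + 10.45 + 12.91 + 12.39 + 10.94 + 9.16) / 8 = 89.36000 / 8 = 11.17000
Sum of squared deviations: (+1.09000)² + (−0.55000)² + (−0.54000)² + (−0.72000)² + (+1.74000)² + (+1.22000)² + (−0.23000)² + (−2.01000)² = 10.90960
Variance = 10.90960 / 7 = 1.55851
SE* = √1.55851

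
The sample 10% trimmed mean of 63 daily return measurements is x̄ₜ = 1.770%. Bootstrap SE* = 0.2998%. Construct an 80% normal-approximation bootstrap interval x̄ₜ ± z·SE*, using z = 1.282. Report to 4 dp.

Margin = 1.282 × 0.2998 = 0.38434
Interval: 1.770 ± 0.38434

(1.3857, 2.1543)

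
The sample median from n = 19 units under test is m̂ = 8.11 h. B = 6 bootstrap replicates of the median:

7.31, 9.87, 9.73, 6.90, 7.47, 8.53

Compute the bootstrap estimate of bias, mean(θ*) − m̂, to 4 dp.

bias = +0.1917

mean(θ*) = (7.31 + 9.87 + 9.73 + 6.90 + 7.47 + 8.53) / 6 = 8.30167
bias = 8.30167 − 8.11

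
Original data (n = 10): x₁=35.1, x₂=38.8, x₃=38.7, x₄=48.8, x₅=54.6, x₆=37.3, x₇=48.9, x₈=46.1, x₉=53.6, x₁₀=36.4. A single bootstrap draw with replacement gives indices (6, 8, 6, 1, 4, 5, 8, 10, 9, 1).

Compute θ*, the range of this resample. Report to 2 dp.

θ* = 19.50

Resample values: 37.3, 46.1, 37.3, 35.1, 48.8, 54.6, 46.1, 36.4, 53.6, 35.1.
Range = 54.6 − 35.1 = 19.50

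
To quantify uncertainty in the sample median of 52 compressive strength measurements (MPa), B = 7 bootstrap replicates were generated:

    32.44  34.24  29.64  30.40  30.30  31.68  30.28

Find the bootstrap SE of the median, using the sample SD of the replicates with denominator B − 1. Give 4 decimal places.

SE* = 1.6172

Bootstrap SE is the standard deviation of the 7 replicate medians.
Mean of replicates: (32.44 + 34.24 + 29.64 + 30.40 + 30.30 + 31.68 + 30.28) / 7 = 218.98000 / 7 = 31.28286
Sum of squared deviations: (+1.15714)² + (+2.95714)² + (−1.64286)² + (−0.88286)² + (−0.98286)² + (+0.39714)² + (−1.00286)² = 15.69154
Variance = 15.69154 / 6 = 2.61526
SE* = √2.61526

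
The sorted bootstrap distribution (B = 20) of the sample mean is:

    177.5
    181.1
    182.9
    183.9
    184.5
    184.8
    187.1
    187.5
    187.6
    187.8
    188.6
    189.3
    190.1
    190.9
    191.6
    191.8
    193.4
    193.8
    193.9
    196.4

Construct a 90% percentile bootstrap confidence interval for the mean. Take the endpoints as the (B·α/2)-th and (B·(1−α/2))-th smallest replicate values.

α = 0.10; lower rank = 20 × 0.050 = 1; upper rank = 20 × 0.950 = 19.
The 1st smallest replicate is 177.5; the 19th is 193.9.

(177.5, 193.9)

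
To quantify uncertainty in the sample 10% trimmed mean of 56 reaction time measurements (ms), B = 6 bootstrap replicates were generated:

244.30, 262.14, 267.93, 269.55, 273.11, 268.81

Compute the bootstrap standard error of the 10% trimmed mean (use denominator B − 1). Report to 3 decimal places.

SE* = 10.425

Bootstrap SE is the standard deviation of the 6 replicate 10% trimmed means.
Mean of replicates: (244.30 + 262.14 + 267.93 + 269.55 + 273.11 + 268.81) / 6 = 1585.8400 / 6 = 264.3067
Sum of squared deviations: (−20.0067)² + (−2.1667)² + (+3.6233)² + (+5.2433)² + (+8.8033)² + (+4.5033)² = 543.3609
Variance = 543.3609 / 5 = 108.6722
SE* = √108.6722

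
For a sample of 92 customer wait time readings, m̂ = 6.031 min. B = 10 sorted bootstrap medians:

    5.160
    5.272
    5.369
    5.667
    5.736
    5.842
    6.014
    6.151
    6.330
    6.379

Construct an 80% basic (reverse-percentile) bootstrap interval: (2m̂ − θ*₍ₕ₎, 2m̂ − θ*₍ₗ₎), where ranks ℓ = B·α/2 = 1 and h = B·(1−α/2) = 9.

(5.732, 6.902)

Percentile endpoints at ranks 1 and 9: θ*₍1₎ = 5.160, θ*₍9₎ = 6.330.
Basic interval reflects these around m̂:
  lower = 2 × 6.031 − 6.330 = 5.732
  upper = 2 × 6.031 − 5.160 = 6.902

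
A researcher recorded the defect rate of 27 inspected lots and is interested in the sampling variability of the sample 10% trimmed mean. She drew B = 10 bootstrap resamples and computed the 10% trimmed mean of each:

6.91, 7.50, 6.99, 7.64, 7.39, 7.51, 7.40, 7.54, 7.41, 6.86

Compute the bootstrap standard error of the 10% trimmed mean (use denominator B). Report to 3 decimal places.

SE* = 0.270

Bootstrap SE is the standard deviation of the 10 replicate 10% trimmed means.
Mean of replicates: (6.91 + 7.50 + 6.99 + 7.64 + 7.39 + 7.51 + 7.40 + 7.54 + 7.41 + 6.86) / 10 = 73.1500 / 10 = 7.3150
Sum of squared deviations: (−0.4050)² + (+0.1850)² + (−0.3250)² + (+0.3250)² + (+0.0750)² + (+0.1950)² + (+0.0850)² + (+0.2250)² + (+0.0950)² + (−0.4550)² = 0.7270
Variance = 0.7270 / 10 = 0.0727
SE* = √0.0727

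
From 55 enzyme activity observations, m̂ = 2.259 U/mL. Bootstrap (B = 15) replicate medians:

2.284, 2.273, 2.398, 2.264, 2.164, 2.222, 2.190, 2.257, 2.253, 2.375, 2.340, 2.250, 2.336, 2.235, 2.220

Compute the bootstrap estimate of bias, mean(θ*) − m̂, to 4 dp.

mean(θ*) = (2.284 + 2.273 + 2.398 + 2.264 + 2.164 + 2.222 + 2.190 + 2.257 + 2.253 + 2.375 + 2.340 + 2.250 + 2.336 + 2.235 + 2.220) / 15 = 2.27073
bias = 2.27073 − 2.259

bias = +0.0117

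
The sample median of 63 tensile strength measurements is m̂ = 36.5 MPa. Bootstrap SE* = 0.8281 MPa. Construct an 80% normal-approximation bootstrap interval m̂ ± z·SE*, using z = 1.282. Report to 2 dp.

Margin = 1.282 × 0.8281 = 1.062
Interval: 36.5 ± 1.062

(35.44, 37.56)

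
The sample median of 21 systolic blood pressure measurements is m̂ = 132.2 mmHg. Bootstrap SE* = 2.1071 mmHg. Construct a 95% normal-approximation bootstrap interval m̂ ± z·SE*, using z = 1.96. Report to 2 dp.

(128.07, 136.33)

Margin = 1.96 × 2.1071 = 4.130
Interval: 132.2 ± 4.130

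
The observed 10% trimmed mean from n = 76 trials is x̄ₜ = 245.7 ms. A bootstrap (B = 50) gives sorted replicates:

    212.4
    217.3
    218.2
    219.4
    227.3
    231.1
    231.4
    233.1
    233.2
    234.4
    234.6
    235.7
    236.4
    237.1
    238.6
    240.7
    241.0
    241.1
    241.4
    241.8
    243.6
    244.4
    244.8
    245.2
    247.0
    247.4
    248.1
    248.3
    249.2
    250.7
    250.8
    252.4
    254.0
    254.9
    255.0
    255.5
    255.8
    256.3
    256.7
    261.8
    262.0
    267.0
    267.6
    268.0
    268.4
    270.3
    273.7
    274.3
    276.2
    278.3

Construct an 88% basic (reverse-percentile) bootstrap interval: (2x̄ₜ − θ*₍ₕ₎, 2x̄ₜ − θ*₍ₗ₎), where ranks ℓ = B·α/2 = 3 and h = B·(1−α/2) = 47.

Percentile endpoints at ranks 3 and 47: θ*₍3₎ = 218.2, θ*₍47₎ = 273.7.
Basic interval reflects these around x̄ₜ:
  lower = 2 × 245.7 − 273.7 = 217.7
  upper = 2 × 245.7 − 218.2 = 273.2

(217.7, 273.2)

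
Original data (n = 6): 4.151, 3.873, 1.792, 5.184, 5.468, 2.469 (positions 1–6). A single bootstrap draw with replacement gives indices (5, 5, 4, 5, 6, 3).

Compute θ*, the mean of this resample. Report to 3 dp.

Resample values: 5.468, 5.468, 5.184, 5.468, 2.469, 1.792.
Mean = (5.468 + 5.468 + 5.184 + 5.468 + 2.469 + 1.792) / 6 = 25.8490 / 6 = 4.308

θ* = 4.308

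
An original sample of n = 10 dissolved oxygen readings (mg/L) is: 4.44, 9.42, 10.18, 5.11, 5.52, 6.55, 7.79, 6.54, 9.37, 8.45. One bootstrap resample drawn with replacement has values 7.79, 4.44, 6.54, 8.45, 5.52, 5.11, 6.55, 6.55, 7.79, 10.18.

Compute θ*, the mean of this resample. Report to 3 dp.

Mean = (7.79 + 4.44 + 6.54 + 8.45 + 5.52 + 5.11 + 6.55 + 6.55 + 7.79 + 10.18) / 10 = 68.920 / 10 = 6.892

θ* = 6.892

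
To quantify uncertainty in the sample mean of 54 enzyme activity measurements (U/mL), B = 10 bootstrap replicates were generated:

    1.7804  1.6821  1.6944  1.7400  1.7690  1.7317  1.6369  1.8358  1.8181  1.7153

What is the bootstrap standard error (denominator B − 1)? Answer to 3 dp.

Bootstrap SE is the standard deviation of the 10 replicate means.
Mean of replicates: (1.7804 + 1.6821 + 1.6944 + 1.7400 + 1.7690 + 1.7317 + 1.6369 + 1.8358 + 1.8181 + 1.7153) / 10 = 17.40370 / 10 = 1.74037
Sum of squared deviations: (+0.04003)² + (−0.05827)² + (−0.04597)² + (−0.00037)² + (+0.02863)² + (−0.00867)² + (−0.10347)² + (+0.09543)² + (+0.07773)² + (−0.02507)² = 0.03449
Variance = 0.03449 / 9 = 0.00383
SE* = √0.00383

SE* = 0.062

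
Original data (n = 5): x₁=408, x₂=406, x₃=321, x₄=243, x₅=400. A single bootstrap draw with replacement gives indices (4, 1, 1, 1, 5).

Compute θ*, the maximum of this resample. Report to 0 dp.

Resample values: 243, 408, 408, 408, 400.
Maximum = 408

θ* = 408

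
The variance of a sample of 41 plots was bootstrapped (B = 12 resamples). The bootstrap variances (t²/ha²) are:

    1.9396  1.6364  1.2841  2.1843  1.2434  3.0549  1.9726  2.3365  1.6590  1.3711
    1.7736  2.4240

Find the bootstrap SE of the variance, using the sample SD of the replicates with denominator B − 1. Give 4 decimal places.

SE* = 0.5326

Bootstrap SE is the standard deviation of the 12 replicate variances.
Mean of replicates: (1.9396 + 1.6364 + 1.2841 + 2.1843 + 1.2434 + 3.0549 + 1.9726 + 2.3365 + 1.6590 + 1.3711 + 1.7736 + 2.4240) / 12 = 22.87950 / 12 = 1.90663
Sum of squared deviations: (+0.03297)² + (−0.27022)² + (−0.62252)² + (+0.27767)² + (−0.66322)² + (+1.14827)² + (+0.06597)² + (+0.42988)² + (−0.24762)² + (−0.53553)² + (−0.13302)² + (+0.51737)² = 3.11978
Variance = 3.11978 / 11 = 0.28362
SE* = √0.28362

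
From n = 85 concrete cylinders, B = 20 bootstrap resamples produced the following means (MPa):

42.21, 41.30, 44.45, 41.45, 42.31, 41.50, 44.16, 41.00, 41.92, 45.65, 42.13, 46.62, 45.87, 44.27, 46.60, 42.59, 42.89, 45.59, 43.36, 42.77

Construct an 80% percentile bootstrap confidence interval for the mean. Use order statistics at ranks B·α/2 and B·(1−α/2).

Sorted replicates: 41.00, 41.30, 41.45, 41.50, 41.92, 42.13, 42.21, 42.31, 42.59, 42.77, 42.89, 43.36, 44.16, 44.27, 44.45, 45.59, 45.65, 45.87, 46.60, 46.62
α = 0.20; lower rank = 20 × 0.100 = 2; upper rank = 20 × 0.900 = 18.
The 2nd smallest replicate is 41.30; the 18th is 45.87.

(41.30, 45.87)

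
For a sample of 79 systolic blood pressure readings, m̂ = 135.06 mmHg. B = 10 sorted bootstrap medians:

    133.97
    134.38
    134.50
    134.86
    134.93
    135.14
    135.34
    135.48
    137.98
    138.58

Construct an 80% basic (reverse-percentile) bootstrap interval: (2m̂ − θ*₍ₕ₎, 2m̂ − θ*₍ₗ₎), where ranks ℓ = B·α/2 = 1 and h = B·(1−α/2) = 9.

Percentile endpoints at ranks 1 and 9: θ*₍1₎ = 133.97, θ*₍9₎ = 137.98.
Basic interval reflects these around m̂:
  lower = 2 × 135.06 − 137.98 = 132.14
  upper = 2 × 135.06 − 133.97 = 136.15

(132.14, 136.15)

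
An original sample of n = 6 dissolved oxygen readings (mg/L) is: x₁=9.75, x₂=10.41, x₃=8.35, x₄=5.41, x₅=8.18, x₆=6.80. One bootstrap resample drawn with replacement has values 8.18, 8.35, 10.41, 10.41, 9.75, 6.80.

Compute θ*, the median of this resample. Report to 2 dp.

Sorted: 6.80, 8.18, 8.35, 9.75, 10.41, 10.41
Median = average of the two middle values = 9.05

θ* = 9.05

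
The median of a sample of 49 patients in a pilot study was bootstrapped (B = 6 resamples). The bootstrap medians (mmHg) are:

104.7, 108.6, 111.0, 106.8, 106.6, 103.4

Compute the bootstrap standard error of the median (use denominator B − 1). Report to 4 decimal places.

Bootstrap SE is the standard deviation of the 6 replicate medians.
Mean of replicates: (104.7 + 108.6 + 111.0 + 106.8 + 106.6 + 103.4) / 6 = 641.10000 / 6 = 106.85000
Sum of squared deviations: (−2.15000)² + (+1.75000)² + (+4.15000)² + (−0.05000)² + (−0.25000)² + (−3.45000)² = 36.87500
Variance = 36.87500 / 5 = 7.37500
SE* = √7.37500

SE* = 2.7157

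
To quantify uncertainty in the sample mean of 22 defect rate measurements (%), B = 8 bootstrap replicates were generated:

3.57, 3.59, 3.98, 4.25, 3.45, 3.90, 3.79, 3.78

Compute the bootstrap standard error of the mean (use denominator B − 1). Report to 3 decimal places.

Bootstrap SE is the standard deviation of the 8 replicate means.
Mean of replicates: (3.57 + 3.59 + 3.98 + 4.25 + 3.45 + 3.90 + 3.79 + 3.78) / 8 = 30.3100 / 8 = 3.7887
Sum of squared deviations: (−0.2188)² + (−0.1987)² + (+0.1913)² + (+0.4613)² + (−0.3387)² + (+0.1113)² + (+0.0013)² + (−0.0088)² = 0.4639
Variance = 0.4639 / 7 = 0.0663
SE* = √0.0663

SE* = 0.257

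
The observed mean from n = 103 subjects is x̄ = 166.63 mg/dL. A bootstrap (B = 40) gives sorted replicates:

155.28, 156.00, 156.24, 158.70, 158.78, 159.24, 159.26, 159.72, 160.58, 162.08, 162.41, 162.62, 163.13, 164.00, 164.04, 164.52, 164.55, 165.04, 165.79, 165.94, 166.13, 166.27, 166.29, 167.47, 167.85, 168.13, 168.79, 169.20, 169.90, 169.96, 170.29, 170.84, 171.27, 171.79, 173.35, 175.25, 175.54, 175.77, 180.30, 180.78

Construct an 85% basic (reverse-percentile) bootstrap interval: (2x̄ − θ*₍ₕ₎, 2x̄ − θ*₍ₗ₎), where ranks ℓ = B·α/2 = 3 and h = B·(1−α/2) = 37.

(157.72, 177.02)

Percentile endpoints at ranks 3 and 37: θ*₍3₎ = 156.24, θ*₍37₎ = 175.54.
Basic interval reflects these around x̄:
  lower = 2 × 166.63 − 175.54 = 157.72
  upper = 2 × 166.63 − 156.24 = 177.02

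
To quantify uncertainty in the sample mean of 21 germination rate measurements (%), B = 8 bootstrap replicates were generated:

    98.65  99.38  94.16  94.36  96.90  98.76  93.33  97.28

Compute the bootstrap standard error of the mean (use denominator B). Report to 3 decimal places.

Bootstrap SE is the standard deviation of the 8 replicate means.
Mean of replicates: (98.65 + 99.38 + 94.16 + 94.36 + 96.90 + 98.76 + 93.33 + 97.28) / 8 = 772.8200 / 8 = 96.6025
Sum of squared deviations: (+2.0475)² + (+2.7775)² + (−2.4425)² + (−2.2425)² + (+0.2975)² + (+2.1575)² + (−3.2725)² + (+0.6775)² = 38.8130
Variance = 38.8130 / 8 = 4.8516
SE* = √4.8516

SE* = 2.203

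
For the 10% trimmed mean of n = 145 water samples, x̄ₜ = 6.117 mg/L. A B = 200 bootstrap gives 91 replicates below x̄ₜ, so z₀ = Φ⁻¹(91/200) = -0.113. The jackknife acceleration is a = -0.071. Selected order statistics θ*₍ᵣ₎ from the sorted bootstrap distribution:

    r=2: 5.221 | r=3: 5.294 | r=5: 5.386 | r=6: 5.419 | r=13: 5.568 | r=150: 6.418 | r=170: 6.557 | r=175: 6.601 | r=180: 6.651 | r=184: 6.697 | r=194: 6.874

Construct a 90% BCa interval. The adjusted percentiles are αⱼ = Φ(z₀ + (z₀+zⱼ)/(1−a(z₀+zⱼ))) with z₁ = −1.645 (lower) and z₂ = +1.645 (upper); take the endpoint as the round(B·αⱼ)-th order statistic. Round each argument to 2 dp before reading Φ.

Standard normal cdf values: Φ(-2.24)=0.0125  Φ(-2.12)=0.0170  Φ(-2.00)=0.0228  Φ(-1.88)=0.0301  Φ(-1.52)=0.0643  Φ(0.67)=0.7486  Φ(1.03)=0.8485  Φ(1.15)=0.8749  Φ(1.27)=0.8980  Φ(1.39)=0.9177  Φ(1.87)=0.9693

(5.294, 6.651)

Lower: z₀ + z₁ = -0.113 + (-1.645) = -1.758; 1 − a(z₀+z₁) = 1 − (-0.071)(-1.758) = 0.8752; argument = -0.113 + (-1.758)/0.8752 = -2.1217 → -2.12.
α₁ = Φ(-2.12) = 0.0170; rank = round(200 × 0.0170) = 3; θ*₍3₎ = 5.294.
Upper: z₀ + z₂ = 1.532; 1 − a(z₀+z₂) = 1.1088; argument = 1.2687 → 1.27; α₂ = 0.8980; rank = 180; θ*₍180₎ = 6.651.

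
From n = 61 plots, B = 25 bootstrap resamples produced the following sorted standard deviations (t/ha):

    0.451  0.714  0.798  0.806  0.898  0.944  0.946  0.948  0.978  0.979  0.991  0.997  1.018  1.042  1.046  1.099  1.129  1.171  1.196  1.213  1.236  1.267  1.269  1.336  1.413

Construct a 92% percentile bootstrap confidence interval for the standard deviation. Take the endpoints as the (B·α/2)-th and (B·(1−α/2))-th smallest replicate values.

(0.451, 1.336)

α = 0.08; lower rank = 25 × 0.040 = 1; upper rank = 25 × 0.960 = 24.
The 1st smallest replicate is 0.451; the 24th is 1.336.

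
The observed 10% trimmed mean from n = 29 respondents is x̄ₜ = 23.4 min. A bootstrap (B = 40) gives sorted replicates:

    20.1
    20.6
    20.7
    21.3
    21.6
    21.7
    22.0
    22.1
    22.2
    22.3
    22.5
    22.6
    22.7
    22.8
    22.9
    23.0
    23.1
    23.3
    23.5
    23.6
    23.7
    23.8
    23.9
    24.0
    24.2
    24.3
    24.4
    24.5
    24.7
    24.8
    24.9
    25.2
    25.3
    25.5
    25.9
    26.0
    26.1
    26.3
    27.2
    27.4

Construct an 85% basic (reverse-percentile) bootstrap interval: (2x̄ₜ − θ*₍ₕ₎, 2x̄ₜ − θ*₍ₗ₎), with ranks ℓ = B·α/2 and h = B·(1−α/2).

Percentile endpoints at ranks 3 and 37: θ*₍3₎ = 20.7, θ*₍37₎ = 26.1.
Basic interval reflects these around x̄ₜ:
  lower = 2 × 23.4 − 26.1 = 20.7
  upper = 2 × 23.4 − 20.7 = 26.1

(20.7, 26.1)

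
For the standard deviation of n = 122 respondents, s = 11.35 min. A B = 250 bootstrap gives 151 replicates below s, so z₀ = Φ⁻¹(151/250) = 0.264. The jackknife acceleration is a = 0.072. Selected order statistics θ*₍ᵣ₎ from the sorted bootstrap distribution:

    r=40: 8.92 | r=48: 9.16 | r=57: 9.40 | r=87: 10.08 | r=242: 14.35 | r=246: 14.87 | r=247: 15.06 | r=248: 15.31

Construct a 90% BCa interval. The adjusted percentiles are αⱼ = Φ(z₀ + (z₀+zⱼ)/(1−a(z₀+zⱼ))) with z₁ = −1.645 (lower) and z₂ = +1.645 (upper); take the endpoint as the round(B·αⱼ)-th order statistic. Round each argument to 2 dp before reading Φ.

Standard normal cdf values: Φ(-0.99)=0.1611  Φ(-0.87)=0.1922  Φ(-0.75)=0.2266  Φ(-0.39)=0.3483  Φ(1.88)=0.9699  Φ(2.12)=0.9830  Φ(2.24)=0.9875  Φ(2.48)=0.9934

Lower: z₀ + z₁ = 0.264 + (-1.645) = -1.381; 1 − a(z₀+z₁) = 1 − (0.072)(-1.381) = 1.0994; argument = 0.264 + (-1.381)/1.0994 = -0.9921 → -0.99.
α₁ = Φ(-0.99) = 0.1611; rank = round(250 × 0.1611) = 40; θ*₍40₎ = 8.92.
Upper: z₀ + z₂ = 1.909; 1 − a(z₀+z₂) = 0.8626; argument = 2.4772 → 2.48; α₂ = 0.9934; rank = 248; θ*₍248₎ = 15.31.

(8.92, 15.31)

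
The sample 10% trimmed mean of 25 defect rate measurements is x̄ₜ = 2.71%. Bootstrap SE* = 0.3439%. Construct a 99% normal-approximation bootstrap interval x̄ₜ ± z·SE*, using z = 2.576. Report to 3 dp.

Margin = 2.576 × 0.3439 = 0.8859
Interval: 2.71 ± 0.8859

(1.824, 3.596)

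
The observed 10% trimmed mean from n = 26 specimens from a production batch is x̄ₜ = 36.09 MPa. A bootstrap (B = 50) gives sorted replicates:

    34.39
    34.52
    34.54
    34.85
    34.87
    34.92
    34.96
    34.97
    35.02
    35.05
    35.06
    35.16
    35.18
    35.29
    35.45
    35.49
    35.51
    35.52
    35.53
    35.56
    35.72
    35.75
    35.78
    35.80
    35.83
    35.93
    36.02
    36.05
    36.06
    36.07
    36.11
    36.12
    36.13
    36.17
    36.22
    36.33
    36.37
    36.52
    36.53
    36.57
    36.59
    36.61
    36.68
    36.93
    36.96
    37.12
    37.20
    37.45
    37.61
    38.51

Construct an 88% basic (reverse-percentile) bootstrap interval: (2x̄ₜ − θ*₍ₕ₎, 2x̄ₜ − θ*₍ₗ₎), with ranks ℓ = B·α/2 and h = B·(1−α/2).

Percentile endpoints at ranks 3 and 47: θ*₍3₎ = 34.54, θ*₍47₎ = 37.20.
Basic interval reflects these around x̄ₜ:
  lower = 2 × 36.09 − 37.20 = 34.98
  upper = 2 × 36.09 − 34.54 = 37.64

(34.98, 37.64)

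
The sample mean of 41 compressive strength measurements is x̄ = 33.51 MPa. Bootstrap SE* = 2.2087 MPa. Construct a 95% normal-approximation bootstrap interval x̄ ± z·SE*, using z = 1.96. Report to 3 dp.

Margin = 1.96 × 2.2087 = 4.3291
Interval: 33.51 ± 4.3291

(29.181, 37.839)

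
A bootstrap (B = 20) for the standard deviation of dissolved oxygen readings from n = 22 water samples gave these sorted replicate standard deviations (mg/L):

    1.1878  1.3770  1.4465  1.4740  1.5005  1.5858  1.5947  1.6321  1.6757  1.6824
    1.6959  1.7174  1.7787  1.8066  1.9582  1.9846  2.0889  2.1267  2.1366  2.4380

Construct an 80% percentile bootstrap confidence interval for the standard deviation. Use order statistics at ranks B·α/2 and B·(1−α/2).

α = 0.20; lower rank = 20 × 0.100 = 2; upper rank = 20 × 0.900 = 18.
The 2nd smallest replicate is 1.3770; the 18th is 2.1267.

(1.3770, 2.1267)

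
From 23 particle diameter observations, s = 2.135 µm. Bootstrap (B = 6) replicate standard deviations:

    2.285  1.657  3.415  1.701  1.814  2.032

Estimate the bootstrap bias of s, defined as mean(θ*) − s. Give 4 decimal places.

bias = +0.0157

mean(θ*) = (2.285 + 1.657 + 3.415 + 1.701 + 1.814 + 2.032) / 6 = 2.15067
bias = 2.15067 − 2.135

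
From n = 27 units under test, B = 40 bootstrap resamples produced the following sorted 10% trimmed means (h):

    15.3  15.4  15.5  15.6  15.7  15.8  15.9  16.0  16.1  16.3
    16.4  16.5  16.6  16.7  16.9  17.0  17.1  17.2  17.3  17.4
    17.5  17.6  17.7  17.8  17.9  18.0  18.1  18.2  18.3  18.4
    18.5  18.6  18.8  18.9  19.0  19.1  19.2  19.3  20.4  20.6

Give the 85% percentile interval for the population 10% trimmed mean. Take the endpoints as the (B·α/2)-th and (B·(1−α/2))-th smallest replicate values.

(15.5, 19.2)

α = 0.15; lower rank = 40 × 0.075 = 3; upper rank = 40 × 0.925 = 37.
The 3rd smallest replicate is 15.5; the 37th is 19.2.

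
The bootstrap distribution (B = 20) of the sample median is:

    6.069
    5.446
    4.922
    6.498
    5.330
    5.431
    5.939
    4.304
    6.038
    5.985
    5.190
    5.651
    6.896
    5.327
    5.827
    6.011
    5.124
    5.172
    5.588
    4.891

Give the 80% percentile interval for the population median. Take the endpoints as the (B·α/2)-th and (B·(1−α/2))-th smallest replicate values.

(4.891, 6.069)

Sorted replicates: 4.304, 4.891, 4.922, 5.124, 5.172, 5.190, 5.327, 5.330, 5.431, 5.446, 5.588, 5.651, 5.827, 5.939, 5.985, 6.011, 6.038, 6.069, 6.498, 6.896
α = 0.20; lower rank = 20 × 0.100 = 2; upper rank = 20 × 0.900 = 18.
The 2nd smallest replicate is 4.891; the 18th is 6.069.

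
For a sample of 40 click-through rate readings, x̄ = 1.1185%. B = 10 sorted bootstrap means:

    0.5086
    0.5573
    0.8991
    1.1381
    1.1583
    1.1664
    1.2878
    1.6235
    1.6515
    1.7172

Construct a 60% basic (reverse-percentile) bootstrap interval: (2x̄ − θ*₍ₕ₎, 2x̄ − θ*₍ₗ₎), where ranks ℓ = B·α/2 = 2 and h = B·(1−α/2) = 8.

Percentile endpoints at ranks 2 and 8: θ*₍2₎ = 0.5573, θ*₍8₎ = 1.6235.
Basic interval reflects these around x̄:
  lower = 2 × 1.1185 − 1.6235 = 0.6135
  upper = 2 × 1.1185 − 0.5573 = 1.6797

(0.6135, 1.6797)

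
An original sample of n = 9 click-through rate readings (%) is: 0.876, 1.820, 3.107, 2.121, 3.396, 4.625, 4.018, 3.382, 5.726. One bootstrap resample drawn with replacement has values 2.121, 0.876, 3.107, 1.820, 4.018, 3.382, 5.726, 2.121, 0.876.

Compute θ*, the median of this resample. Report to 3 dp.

Sorted: 0.876, 0.876, 1.820, 2.121, 2.121, 3.107, 3.382, 4.018, 5.726
Median = middle value = 2.121

θ* = 2.121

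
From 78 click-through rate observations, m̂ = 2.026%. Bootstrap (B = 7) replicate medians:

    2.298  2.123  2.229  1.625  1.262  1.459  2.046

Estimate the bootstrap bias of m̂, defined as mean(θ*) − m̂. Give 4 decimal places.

mean(θ*) = (2.298 + 2.123 + 2.229 + 1.625 + 1.262 + 1.459 + 2.046) / 7 = 1.86314
bias = 1.86314 − 2.026

bias = −0.1629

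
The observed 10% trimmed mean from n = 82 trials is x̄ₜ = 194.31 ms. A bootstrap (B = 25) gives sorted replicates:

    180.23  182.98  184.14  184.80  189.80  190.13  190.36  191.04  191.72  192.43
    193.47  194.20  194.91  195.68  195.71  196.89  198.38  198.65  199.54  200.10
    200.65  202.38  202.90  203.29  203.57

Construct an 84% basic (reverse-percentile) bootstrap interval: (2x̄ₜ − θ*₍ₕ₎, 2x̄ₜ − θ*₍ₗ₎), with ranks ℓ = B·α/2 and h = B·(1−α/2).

(185.72, 205.64)

Percentile endpoints at ranks 2 and 23: θ*₍2₎ = 182.98, θ*₍23₎ = 202.90.
Basic interval reflects these around x̄ₜ:
  lower = 2 × 194.31 − 202.90 = 185.72
  upper = 2 × 194.31 − 182.98 = 205.64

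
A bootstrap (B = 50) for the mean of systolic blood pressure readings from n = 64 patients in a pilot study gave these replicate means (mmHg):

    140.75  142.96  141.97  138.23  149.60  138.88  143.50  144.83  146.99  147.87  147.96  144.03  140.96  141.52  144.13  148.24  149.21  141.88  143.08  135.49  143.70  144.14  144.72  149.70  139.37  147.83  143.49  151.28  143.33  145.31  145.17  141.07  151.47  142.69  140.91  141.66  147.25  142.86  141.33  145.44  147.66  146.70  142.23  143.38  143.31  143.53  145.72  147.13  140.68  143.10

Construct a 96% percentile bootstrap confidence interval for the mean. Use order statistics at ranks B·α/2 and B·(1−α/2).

Sorted replicates: 135.49, 138.23, 138.88, 139.37, 140.68, 140.75, 140.91, 140.96, 141.07, 141.33, 141.52, 141.66, 141.88, 141.97, 142.23, 142.69, 142.86, 142.96, 143.08, 143.10, 143.31, 143.33, 143.38, 143.49, 143.50, 143.53, 143.70, 144.03, 144.13, 144.14, 144.72, 144.83, 145.17, 145.31, 145.44, 145.72, 146.70, 146.99, 147.13, 147.25, 147.66, 147.83, 147.87, 147.96, 148.24, 149.21, 149.60, 149.70, 151.28, 151.47
α = 0.04; lower rank = 50 × 0.020 = 1; upper rank = 50 × 0.980 = 49.
The 1st smallest replicate is 135.49; the 49th is 151.28.

(135.49, 151.28)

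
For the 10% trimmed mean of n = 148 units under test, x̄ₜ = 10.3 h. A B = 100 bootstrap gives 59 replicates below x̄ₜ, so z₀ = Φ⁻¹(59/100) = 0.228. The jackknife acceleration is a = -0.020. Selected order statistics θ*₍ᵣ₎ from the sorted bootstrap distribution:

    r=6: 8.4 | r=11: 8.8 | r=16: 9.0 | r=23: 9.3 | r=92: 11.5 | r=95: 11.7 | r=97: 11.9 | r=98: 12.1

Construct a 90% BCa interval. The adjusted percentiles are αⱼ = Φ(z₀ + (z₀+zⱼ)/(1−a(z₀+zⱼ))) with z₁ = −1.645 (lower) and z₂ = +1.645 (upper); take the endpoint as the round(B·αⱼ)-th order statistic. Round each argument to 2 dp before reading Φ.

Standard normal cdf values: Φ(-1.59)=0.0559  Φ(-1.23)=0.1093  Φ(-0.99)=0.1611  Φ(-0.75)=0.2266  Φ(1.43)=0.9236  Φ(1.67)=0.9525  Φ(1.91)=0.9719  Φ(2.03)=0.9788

(8.8, 12.1)

Lower: z₀ + z₁ = 0.228 + (-1.645) = -1.417; 1 − a(z₀+z₁) = 1 − (-0.020)(-1.417) = 0.9717; argument = 0.228 + (-1.417)/0.9717 = -1.2303 → -1.23.
α₁ = Φ(-1.23) = 0.1093; rank = round(100 × 0.1093) = 11; θ*₍11₎ = 8.8.
Upper: z₀ + z₂ = 1.873; 1 − a(z₀+z₂) = 1.0375; argument = 2.0334 → 2.03; α₂ = 0.9788; rank = 98; θ*₍98₎ = 12.1.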